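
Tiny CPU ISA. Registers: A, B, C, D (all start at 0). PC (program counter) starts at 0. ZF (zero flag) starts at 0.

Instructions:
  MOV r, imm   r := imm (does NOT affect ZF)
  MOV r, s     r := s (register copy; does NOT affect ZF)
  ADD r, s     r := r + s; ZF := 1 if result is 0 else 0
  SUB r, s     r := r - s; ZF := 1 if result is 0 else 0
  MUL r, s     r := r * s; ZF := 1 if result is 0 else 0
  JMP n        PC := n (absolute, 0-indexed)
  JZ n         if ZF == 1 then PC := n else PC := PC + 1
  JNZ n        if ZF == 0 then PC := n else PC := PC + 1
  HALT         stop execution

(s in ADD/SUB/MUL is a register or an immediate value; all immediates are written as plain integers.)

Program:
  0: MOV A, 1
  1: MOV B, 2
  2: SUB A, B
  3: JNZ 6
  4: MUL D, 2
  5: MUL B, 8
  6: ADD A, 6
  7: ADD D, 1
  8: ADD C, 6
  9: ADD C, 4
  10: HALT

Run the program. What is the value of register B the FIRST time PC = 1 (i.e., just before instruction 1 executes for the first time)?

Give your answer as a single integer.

Step 1: PC=0 exec 'MOV A, 1'. After: A=1 B=0 C=0 D=0 ZF=0 PC=1
First time PC=1: B=0

0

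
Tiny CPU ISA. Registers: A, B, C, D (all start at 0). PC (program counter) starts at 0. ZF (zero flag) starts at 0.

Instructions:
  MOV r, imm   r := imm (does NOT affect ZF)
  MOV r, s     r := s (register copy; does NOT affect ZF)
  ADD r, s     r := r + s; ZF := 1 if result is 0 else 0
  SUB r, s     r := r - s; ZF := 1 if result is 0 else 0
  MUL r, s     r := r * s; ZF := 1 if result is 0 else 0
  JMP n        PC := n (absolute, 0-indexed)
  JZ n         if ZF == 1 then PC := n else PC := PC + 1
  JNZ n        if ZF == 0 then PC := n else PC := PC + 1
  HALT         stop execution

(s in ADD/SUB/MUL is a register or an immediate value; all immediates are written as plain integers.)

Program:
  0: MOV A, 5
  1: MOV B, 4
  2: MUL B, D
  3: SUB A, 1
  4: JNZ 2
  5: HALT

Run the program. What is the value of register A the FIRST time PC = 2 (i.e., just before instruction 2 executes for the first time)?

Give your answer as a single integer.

Step 1: PC=0 exec 'MOV A, 5'. After: A=5 B=0 C=0 D=0 ZF=0 PC=1
Step 2: PC=1 exec 'MOV B, 4'. After: A=5 B=4 C=0 D=0 ZF=0 PC=2
First time PC=2: A=5

5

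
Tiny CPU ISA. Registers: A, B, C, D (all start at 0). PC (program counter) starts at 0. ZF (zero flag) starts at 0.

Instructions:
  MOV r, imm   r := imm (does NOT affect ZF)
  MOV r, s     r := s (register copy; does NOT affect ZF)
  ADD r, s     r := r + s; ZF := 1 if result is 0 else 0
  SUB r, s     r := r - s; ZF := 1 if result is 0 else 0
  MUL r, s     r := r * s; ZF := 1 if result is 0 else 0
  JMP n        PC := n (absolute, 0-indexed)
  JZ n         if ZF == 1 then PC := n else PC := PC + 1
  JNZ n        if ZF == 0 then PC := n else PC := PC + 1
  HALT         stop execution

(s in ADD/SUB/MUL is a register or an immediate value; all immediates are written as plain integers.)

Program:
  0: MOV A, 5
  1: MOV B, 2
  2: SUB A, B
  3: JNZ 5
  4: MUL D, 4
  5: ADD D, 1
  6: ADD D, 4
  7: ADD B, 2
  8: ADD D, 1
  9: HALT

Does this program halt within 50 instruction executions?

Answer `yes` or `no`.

Step 1: PC=0 exec 'MOV A, 5'. After: A=5 B=0 C=0 D=0 ZF=0 PC=1
Step 2: PC=1 exec 'MOV B, 2'. After: A=5 B=2 C=0 D=0 ZF=0 PC=2
Step 3: PC=2 exec 'SUB A, B'. After: A=3 B=2 C=0 D=0 ZF=0 PC=3
Step 4: PC=3 exec 'JNZ 5'. After: A=3 B=2 C=0 D=0 ZF=0 PC=5
Step 5: PC=5 exec 'ADD D, 1'. After: A=3 B=2 C=0 D=1 ZF=0 PC=6
Step 6: PC=6 exec 'ADD D, 4'. After: A=3 B=2 C=0 D=5 ZF=0 PC=7
Step 7: PC=7 exec 'ADD B, 2'. After: A=3 B=4 C=0 D=5 ZF=0 PC=8
Step 8: PC=8 exec 'ADD D, 1'. After: A=3 B=4 C=0 D=6 ZF=0 PC=9
Step 9: PC=9 exec 'HALT'. After: A=3 B=4 C=0 D=6 ZF=0 PC=9 HALTED

Answer: yes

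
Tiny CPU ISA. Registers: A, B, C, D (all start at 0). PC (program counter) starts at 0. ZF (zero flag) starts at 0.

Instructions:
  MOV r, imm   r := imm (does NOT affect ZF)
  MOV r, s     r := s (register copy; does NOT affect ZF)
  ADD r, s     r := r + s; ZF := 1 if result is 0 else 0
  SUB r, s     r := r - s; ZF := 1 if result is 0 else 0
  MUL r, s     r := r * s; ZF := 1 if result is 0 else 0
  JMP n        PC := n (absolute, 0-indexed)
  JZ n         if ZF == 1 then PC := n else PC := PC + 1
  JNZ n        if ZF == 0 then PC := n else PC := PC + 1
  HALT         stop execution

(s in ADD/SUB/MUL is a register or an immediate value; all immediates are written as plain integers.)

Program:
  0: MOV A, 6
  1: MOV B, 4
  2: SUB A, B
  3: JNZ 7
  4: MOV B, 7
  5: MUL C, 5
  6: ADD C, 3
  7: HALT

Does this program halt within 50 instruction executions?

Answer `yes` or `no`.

Step 1: PC=0 exec 'MOV A, 6'. After: A=6 B=0 C=0 D=0 ZF=0 PC=1
Step 2: PC=1 exec 'MOV B, 4'. After: A=6 B=4 C=0 D=0 ZF=0 PC=2
Step 3: PC=2 exec 'SUB A, B'. After: A=2 B=4 C=0 D=0 ZF=0 PC=3
Step 4: PC=3 exec 'JNZ 7'. After: A=2 B=4 C=0 D=0 ZF=0 PC=7
Step 5: PC=7 exec 'HALT'. After: A=2 B=4 C=0 D=0 ZF=0 PC=7 HALTED

Answer: yes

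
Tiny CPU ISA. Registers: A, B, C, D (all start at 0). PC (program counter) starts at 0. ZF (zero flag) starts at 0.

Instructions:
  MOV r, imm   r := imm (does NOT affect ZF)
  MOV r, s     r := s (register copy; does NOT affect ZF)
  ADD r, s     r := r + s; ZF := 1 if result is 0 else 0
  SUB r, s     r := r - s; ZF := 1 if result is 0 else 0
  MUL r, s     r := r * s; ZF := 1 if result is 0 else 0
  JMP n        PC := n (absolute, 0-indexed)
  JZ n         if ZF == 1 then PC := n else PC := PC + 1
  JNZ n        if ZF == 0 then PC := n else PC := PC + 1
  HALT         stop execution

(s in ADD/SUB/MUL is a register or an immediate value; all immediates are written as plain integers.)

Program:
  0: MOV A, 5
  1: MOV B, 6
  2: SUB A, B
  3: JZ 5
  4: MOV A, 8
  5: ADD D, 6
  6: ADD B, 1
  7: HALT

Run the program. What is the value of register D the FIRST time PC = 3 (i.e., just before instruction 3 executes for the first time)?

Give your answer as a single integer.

Step 1: PC=0 exec 'MOV A, 5'. After: A=5 B=0 C=0 D=0 ZF=0 PC=1
Step 2: PC=1 exec 'MOV B, 6'. After: A=5 B=6 C=0 D=0 ZF=0 PC=2
Step 3: PC=2 exec 'SUB A, B'. After: A=-1 B=6 C=0 D=0 ZF=0 PC=3
First time PC=3: D=0

0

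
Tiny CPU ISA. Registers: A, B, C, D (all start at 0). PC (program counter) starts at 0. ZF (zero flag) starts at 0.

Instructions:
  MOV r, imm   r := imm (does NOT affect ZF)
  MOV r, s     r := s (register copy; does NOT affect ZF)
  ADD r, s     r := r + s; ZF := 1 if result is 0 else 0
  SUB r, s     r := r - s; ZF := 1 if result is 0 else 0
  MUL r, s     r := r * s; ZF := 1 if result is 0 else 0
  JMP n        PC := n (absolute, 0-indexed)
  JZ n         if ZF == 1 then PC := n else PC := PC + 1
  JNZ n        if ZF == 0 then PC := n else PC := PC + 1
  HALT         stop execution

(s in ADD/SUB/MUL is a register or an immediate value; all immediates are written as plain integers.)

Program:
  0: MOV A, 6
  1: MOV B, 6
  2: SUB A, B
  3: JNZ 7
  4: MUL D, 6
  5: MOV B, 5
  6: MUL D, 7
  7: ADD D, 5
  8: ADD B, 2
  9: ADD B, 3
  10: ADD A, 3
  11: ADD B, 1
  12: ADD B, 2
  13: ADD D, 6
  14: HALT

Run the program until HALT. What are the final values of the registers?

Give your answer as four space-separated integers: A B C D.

Answer: 3 13 0 11

Derivation:
Step 1: PC=0 exec 'MOV A, 6'. After: A=6 B=0 C=0 D=0 ZF=0 PC=1
Step 2: PC=1 exec 'MOV B, 6'. After: A=6 B=6 C=0 D=0 ZF=0 PC=2
Step 3: PC=2 exec 'SUB A, B'. After: A=0 B=6 C=0 D=0 ZF=1 PC=3
Step 4: PC=3 exec 'JNZ 7'. After: A=0 B=6 C=0 D=0 ZF=1 PC=4
Step 5: PC=4 exec 'MUL D, 6'. After: A=0 B=6 C=0 D=0 ZF=1 PC=5
Step 6: PC=5 exec 'MOV B, 5'. After: A=0 B=5 C=0 D=0 ZF=1 PC=6
Step 7: PC=6 exec 'MUL D, 7'. After: A=0 B=5 C=0 D=0 ZF=1 PC=7
Step 8: PC=7 exec 'ADD D, 5'. After: A=0 B=5 C=0 D=5 ZF=0 PC=8
Step 9: PC=8 exec 'ADD B, 2'. After: A=0 B=7 C=0 D=5 ZF=0 PC=9
Step 10: PC=9 exec 'ADD B, 3'. After: A=0 B=10 C=0 D=5 ZF=0 PC=10
Step 11: PC=10 exec 'ADD A, 3'. After: A=3 B=10 C=0 D=5 ZF=0 PC=11
Step 12: PC=11 exec 'ADD B, 1'. After: A=3 B=11 C=0 D=5 ZF=0 PC=12
Step 13: PC=12 exec 'ADD B, 2'. After: A=3 B=13 C=0 D=5 ZF=0 PC=13
Step 14: PC=13 exec 'ADD D, 6'. After: A=3 B=13 C=0 D=11 ZF=0 PC=14
Step 15: PC=14 exec 'HALT'. After: A=3 B=13 C=0 D=11 ZF=0 PC=14 HALTED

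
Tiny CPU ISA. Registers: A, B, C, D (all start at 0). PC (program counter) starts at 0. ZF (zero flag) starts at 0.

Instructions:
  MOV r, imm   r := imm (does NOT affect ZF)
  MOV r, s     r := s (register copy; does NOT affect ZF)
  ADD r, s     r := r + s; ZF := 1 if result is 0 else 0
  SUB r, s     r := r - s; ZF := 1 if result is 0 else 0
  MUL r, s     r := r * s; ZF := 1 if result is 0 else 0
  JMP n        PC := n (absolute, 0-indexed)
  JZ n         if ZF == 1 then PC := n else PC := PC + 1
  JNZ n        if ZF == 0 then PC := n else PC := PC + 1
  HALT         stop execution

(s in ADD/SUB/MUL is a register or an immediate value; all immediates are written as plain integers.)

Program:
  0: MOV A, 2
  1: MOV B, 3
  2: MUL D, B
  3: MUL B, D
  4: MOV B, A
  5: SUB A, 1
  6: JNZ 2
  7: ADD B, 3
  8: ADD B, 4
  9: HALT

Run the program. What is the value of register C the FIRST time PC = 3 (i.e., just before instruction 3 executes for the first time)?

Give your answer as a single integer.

Step 1: PC=0 exec 'MOV A, 2'. After: A=2 B=0 C=0 D=0 ZF=0 PC=1
Step 2: PC=1 exec 'MOV B, 3'. After: A=2 B=3 C=0 D=0 ZF=0 PC=2
Step 3: PC=2 exec 'MUL D, B'. After: A=2 B=3 C=0 D=0 ZF=1 PC=3
First time PC=3: C=0

0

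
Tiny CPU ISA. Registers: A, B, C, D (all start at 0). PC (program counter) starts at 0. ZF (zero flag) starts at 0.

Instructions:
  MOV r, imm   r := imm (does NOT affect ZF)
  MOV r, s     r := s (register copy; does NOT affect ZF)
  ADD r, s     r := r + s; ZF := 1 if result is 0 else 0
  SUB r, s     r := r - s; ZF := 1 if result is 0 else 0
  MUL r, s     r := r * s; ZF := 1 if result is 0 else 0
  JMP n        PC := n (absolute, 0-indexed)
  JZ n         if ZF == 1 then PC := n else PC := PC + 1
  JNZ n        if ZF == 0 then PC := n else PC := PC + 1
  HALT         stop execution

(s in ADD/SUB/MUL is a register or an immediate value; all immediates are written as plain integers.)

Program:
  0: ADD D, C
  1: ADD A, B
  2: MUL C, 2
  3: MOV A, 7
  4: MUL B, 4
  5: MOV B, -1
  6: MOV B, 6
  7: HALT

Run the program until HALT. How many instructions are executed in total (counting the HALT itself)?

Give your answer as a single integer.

Answer: 8

Derivation:
Step 1: PC=0 exec 'ADD D, C'. After: A=0 B=0 C=0 D=0 ZF=1 PC=1
Step 2: PC=1 exec 'ADD A, B'. After: A=0 B=0 C=0 D=0 ZF=1 PC=2
Step 3: PC=2 exec 'MUL C, 2'. After: A=0 B=0 C=0 D=0 ZF=1 PC=3
Step 4: PC=3 exec 'MOV A, 7'. After: A=7 B=0 C=0 D=0 ZF=1 PC=4
Step 5: PC=4 exec 'MUL B, 4'. After: A=7 B=0 C=0 D=0 ZF=1 PC=5
Step 6: PC=5 exec 'MOV B, -1'. After: A=7 B=-1 C=0 D=0 ZF=1 PC=6
Step 7: PC=6 exec 'MOV B, 6'. After: A=7 B=6 C=0 D=0 ZF=1 PC=7
Step 8: PC=7 exec 'HALT'. After: A=7 B=6 C=0 D=0 ZF=1 PC=7 HALTED
Total instructions executed: 8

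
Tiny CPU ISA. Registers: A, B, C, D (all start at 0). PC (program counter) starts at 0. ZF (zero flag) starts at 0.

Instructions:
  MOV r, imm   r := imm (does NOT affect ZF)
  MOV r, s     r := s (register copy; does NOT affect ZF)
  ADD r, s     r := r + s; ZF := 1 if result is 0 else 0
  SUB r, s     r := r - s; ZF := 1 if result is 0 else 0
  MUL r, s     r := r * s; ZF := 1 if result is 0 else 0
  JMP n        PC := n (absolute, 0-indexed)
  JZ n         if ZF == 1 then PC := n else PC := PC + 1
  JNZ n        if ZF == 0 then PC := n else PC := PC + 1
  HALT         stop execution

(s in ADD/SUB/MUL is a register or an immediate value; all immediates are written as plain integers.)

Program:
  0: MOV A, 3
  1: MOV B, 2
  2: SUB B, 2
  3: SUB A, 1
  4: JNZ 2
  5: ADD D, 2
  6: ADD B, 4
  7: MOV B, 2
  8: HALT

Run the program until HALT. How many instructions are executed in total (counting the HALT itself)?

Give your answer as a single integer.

Answer: 15

Derivation:
Step 1: PC=0 exec 'MOV A, 3'. After: A=3 B=0 C=0 D=0 ZF=0 PC=1
Step 2: PC=1 exec 'MOV B, 2'. After: A=3 B=2 C=0 D=0 ZF=0 PC=2
Step 3: PC=2 exec 'SUB B, 2'. After: A=3 B=0 C=0 D=0 ZF=1 PC=3
Step 4: PC=3 exec 'SUB A, 1'. After: A=2 B=0 C=0 D=0 ZF=0 PC=4
Step 5: PC=4 exec 'JNZ 2'. After: A=2 B=0 C=0 D=0 ZF=0 PC=2
Step 6: PC=2 exec 'SUB B, 2'. After: A=2 B=-2 C=0 D=0 ZF=0 PC=3
Step 7: PC=3 exec 'SUB A, 1'. After: A=1 B=-2 C=0 D=0 ZF=0 PC=4
Step 8: PC=4 exec 'JNZ 2'. After: A=1 B=-2 C=0 D=0 ZF=0 PC=2
Step 9: PC=2 exec 'SUB B, 2'. After: A=1 B=-4 C=0 D=0 ZF=0 PC=3
Step 10: PC=3 exec 'SUB A, 1'. After: A=0 B=-4 C=0 D=0 ZF=1 PC=4
Step 11: PC=4 exec 'JNZ 2'. After: A=0 B=-4 C=0 D=0 ZF=1 PC=5
Step 12: PC=5 exec 'ADD D, 2'. After: A=0 B=-4 C=0 D=2 ZF=0 PC=6
Step 13: PC=6 exec 'ADD B, 4'. After: A=0 B=0 C=0 D=2 ZF=1 PC=7
Step 14: PC=7 exec 'MOV B, 2'. After: A=0 B=2 C=0 D=2 ZF=1 PC=8
Step 15: PC=8 exec 'HALT'. After: A=0 B=2 C=0 D=2 ZF=1 PC=8 HALTED
Total instructions executed: 15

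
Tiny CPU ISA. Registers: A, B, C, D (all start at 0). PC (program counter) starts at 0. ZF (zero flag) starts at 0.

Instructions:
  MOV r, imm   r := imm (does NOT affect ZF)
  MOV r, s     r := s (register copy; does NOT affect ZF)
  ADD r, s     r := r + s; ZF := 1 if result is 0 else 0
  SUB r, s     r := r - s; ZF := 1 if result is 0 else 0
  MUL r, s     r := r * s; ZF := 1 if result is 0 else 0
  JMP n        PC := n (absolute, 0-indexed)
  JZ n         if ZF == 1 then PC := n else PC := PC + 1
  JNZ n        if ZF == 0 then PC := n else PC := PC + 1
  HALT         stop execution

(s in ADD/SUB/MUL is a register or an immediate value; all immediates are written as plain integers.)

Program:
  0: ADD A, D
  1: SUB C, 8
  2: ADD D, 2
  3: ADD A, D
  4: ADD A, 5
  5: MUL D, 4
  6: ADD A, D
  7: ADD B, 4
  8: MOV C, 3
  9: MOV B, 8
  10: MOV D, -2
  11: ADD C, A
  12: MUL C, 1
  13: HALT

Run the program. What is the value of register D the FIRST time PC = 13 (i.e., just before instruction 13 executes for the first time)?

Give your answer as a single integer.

Step 1: PC=0 exec 'ADD A, D'. After: A=0 B=0 C=0 D=0 ZF=1 PC=1
Step 2: PC=1 exec 'SUB C, 8'. After: A=0 B=0 C=-8 D=0 ZF=0 PC=2
Step 3: PC=2 exec 'ADD D, 2'. After: A=0 B=0 C=-8 D=2 ZF=0 PC=3
Step 4: PC=3 exec 'ADD A, D'. After: A=2 B=0 C=-8 D=2 ZF=0 PC=4
Step 5: PC=4 exec 'ADD A, 5'. After: A=7 B=0 C=-8 D=2 ZF=0 PC=5
Step 6: PC=5 exec 'MUL D, 4'. After: A=7 B=0 C=-8 D=8 ZF=0 PC=6
Step 7: PC=6 exec 'ADD A, D'. After: A=15 B=0 C=-8 D=8 ZF=0 PC=7
Step 8: PC=7 exec 'ADD B, 4'. After: A=15 B=4 C=-8 D=8 ZF=0 PC=8
Step 9: PC=8 exec 'MOV C, 3'. After: A=15 B=4 C=3 D=8 ZF=0 PC=9
Step 10: PC=9 exec 'MOV B, 8'. After: A=15 B=8 C=3 D=8 ZF=0 PC=10
Step 11: PC=10 exec 'MOV D, -2'. After: A=15 B=8 C=3 D=-2 ZF=0 PC=11
Step 12: PC=11 exec 'ADD C, A'. After: A=15 B=8 C=18 D=-2 ZF=0 PC=12
Step 13: PC=12 exec 'MUL C, 1'. After: A=15 B=8 C=18 D=-2 ZF=0 PC=13
First time PC=13: D=-2

-2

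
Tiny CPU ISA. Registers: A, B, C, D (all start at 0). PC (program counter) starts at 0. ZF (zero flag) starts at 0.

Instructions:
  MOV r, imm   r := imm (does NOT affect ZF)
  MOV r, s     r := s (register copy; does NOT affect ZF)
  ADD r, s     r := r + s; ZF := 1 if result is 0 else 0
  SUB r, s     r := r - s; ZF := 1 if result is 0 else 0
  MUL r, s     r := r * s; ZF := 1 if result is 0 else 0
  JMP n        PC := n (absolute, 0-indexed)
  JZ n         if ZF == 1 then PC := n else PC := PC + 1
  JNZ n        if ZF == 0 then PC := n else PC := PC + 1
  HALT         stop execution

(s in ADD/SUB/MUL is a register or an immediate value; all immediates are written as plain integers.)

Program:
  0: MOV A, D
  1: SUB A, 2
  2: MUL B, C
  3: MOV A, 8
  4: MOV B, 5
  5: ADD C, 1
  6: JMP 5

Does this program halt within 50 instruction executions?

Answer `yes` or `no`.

Answer: no

Derivation:
Step 1: PC=0 exec 'MOV A, D'. After: A=0 B=0 C=0 D=0 ZF=0 PC=1
Step 2: PC=1 exec 'SUB A, 2'. After: A=-2 B=0 C=0 D=0 ZF=0 PC=2
Step 3: PC=2 exec 'MUL B, C'. After: A=-2 B=0 C=0 D=0 ZF=1 PC=3
Step 4: PC=3 exec 'MOV A, 8'. After: A=8 B=0 C=0 D=0 ZF=1 PC=4
Step 5: PC=4 exec 'MOV B, 5'. After: A=8 B=5 C=0 D=0 ZF=1 PC=5
Step 6: PC=5 exec 'ADD C, 1'. After: A=8 B=5 C=1 D=0 ZF=0 PC=6
Step 7: PC=6 exec 'JMP 5'. After: A=8 B=5 C=1 D=0 ZF=0 PC=5
Step 8: PC=5 exec 'ADD C, 1'. After: A=8 B=5 C=2 D=0 ZF=0 PC=6
Step 9: PC=6 exec 'JMP 5'. After: A=8 B=5 C=2 D=0 ZF=0 PC=5
Step 10: PC=5 exec 'ADD C, 1'. After: A=8 B=5 C=3 D=0 ZF=0 PC=6
Step 11: PC=6 exec 'JMP 5'. After: A=8 B=5 C=3 D=0 ZF=0 PC=5
Step 12: PC=5 exec 'ADD C, 1'. After: A=8 B=5 C=4 D=0 ZF=0 PC=6
Step 13: PC=6 exec 'JMP 5'. After: A=8 B=5 C=4 D=0 ZF=0 PC=5
Step 14: PC=5 exec 'ADD C, 1'. After: A=8 B=5 C=5 D=0 ZF=0 PC=6
Step 15: PC=6 exec 'JMP 5'. After: A=8 B=5 C=5 D=0 ZF=0 PC=5
After 50 steps: not halted. PC revisits the same instructions with no path to HALT; will never halt.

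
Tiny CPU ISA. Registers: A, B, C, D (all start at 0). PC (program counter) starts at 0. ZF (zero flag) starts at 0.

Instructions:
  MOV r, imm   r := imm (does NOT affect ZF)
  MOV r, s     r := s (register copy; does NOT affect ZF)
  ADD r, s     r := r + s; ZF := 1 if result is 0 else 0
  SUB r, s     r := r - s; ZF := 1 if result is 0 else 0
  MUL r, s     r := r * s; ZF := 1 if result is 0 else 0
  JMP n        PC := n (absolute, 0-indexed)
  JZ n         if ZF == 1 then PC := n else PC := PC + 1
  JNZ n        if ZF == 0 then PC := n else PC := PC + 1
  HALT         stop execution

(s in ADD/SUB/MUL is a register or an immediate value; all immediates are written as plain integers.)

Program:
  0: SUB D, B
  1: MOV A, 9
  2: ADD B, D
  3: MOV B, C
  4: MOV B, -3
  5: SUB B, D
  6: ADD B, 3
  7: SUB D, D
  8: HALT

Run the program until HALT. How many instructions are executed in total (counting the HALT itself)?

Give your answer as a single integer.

Step 1: PC=0 exec 'SUB D, B'. After: A=0 B=0 C=0 D=0 ZF=1 PC=1
Step 2: PC=1 exec 'MOV A, 9'. After: A=9 B=0 C=0 D=0 ZF=1 PC=2
Step 3: PC=2 exec 'ADD B, D'. After: A=9 B=0 C=0 D=0 ZF=1 PC=3
Step 4: PC=3 exec 'MOV B, C'. After: A=9 B=0 C=0 D=0 ZF=1 PC=4
Step 5: PC=4 exec 'MOV B, -3'. After: A=9 B=-3 C=0 D=0 ZF=1 PC=5
Step 6: PC=5 exec 'SUB B, D'. After: A=9 B=-3 C=0 D=0 ZF=0 PC=6
Step 7: PC=6 exec 'ADD B, 3'. After: A=9 B=0 C=0 D=0 ZF=1 PC=7
Step 8: PC=7 exec 'SUB D, D'. After: A=9 B=0 C=0 D=0 ZF=1 PC=8
Step 9: PC=8 exec 'HALT'. After: A=9 B=0 C=0 D=0 ZF=1 PC=8 HALTED
Total instructions executed: 9

Answer: 9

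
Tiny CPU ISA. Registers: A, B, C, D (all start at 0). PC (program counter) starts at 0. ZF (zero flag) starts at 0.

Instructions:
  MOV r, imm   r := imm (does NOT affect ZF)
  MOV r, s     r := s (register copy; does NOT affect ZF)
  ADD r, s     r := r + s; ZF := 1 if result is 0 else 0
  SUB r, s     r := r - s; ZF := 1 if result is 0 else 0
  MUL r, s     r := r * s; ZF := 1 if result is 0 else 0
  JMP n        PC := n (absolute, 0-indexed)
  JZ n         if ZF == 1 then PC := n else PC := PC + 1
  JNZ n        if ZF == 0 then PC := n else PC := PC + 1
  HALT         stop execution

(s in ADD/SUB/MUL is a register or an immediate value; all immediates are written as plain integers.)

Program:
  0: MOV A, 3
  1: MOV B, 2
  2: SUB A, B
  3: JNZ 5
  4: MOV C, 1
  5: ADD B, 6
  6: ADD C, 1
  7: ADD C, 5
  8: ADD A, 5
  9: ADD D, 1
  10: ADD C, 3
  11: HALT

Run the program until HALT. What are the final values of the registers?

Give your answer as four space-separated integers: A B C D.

Answer: 6 8 9 1

Derivation:
Step 1: PC=0 exec 'MOV A, 3'. After: A=3 B=0 C=0 D=0 ZF=0 PC=1
Step 2: PC=1 exec 'MOV B, 2'. After: A=3 B=2 C=0 D=0 ZF=0 PC=2
Step 3: PC=2 exec 'SUB A, B'. After: A=1 B=2 C=0 D=0 ZF=0 PC=3
Step 4: PC=3 exec 'JNZ 5'. After: A=1 B=2 C=0 D=0 ZF=0 PC=5
Step 5: PC=5 exec 'ADD B, 6'. After: A=1 B=8 C=0 D=0 ZF=0 PC=6
Step 6: PC=6 exec 'ADD C, 1'. After: A=1 B=8 C=1 D=0 ZF=0 PC=7
Step 7: PC=7 exec 'ADD C, 5'. After: A=1 B=8 C=6 D=0 ZF=0 PC=8
Step 8: PC=8 exec 'ADD A, 5'. After: A=6 B=8 C=6 D=0 ZF=0 PC=9
Step 9: PC=9 exec 'ADD D, 1'. After: A=6 B=8 C=6 D=1 ZF=0 PC=10
Step 10: PC=10 exec 'ADD C, 3'. After: A=6 B=8 C=9 D=1 ZF=0 PC=11
Step 11: PC=11 exec 'HALT'. After: A=6 B=8 C=9 D=1 ZF=0 PC=11 HALTED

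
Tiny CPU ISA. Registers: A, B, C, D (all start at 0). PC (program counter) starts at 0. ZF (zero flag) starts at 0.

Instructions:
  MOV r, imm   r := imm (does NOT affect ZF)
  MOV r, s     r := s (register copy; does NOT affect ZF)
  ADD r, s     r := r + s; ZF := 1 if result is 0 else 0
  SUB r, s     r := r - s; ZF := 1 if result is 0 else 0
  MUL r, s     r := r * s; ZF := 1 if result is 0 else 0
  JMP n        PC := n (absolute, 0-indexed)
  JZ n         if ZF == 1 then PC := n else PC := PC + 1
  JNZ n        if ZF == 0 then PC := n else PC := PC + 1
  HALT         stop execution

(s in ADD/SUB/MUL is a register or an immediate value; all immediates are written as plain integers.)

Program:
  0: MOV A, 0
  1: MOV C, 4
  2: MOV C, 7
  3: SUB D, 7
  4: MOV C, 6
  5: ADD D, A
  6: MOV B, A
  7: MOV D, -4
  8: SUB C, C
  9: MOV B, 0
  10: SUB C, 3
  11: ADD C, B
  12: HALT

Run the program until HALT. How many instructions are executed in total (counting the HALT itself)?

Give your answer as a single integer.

Answer: 13

Derivation:
Step 1: PC=0 exec 'MOV A, 0'. After: A=0 B=0 C=0 D=0 ZF=0 PC=1
Step 2: PC=1 exec 'MOV C, 4'. After: A=0 B=0 C=4 D=0 ZF=0 PC=2
Step 3: PC=2 exec 'MOV C, 7'. After: A=0 B=0 C=7 D=0 ZF=0 PC=3
Step 4: PC=3 exec 'SUB D, 7'. After: A=0 B=0 C=7 D=-7 ZF=0 PC=4
Step 5: PC=4 exec 'MOV C, 6'. After: A=0 B=0 C=6 D=-7 ZF=0 PC=5
Step 6: PC=5 exec 'ADD D, A'. After: A=0 B=0 C=6 D=-7 ZF=0 PC=6
Step 7: PC=6 exec 'MOV B, A'. After: A=0 B=0 C=6 D=-7 ZF=0 PC=7
Step 8: PC=7 exec 'MOV D, -4'. After: A=0 B=0 C=6 D=-4 ZF=0 PC=8
Step 9: PC=8 exec 'SUB C, C'. After: A=0 B=0 C=0 D=-4 ZF=1 PC=9
Step 10: PC=9 exec 'MOV B, 0'. After: A=0 B=0 C=0 D=-4 ZF=1 PC=10
Step 11: PC=10 exec 'SUB C, 3'. After: A=0 B=0 C=-3 D=-4 ZF=0 PC=11
Step 12: PC=11 exec 'ADD C, B'. After: A=0 B=0 C=-3 D=-4 ZF=0 PC=12
Step 13: PC=12 exec 'HALT'. After: A=0 B=0 C=-3 D=-4 ZF=0 PC=12 HALTED
Total instructions executed: 13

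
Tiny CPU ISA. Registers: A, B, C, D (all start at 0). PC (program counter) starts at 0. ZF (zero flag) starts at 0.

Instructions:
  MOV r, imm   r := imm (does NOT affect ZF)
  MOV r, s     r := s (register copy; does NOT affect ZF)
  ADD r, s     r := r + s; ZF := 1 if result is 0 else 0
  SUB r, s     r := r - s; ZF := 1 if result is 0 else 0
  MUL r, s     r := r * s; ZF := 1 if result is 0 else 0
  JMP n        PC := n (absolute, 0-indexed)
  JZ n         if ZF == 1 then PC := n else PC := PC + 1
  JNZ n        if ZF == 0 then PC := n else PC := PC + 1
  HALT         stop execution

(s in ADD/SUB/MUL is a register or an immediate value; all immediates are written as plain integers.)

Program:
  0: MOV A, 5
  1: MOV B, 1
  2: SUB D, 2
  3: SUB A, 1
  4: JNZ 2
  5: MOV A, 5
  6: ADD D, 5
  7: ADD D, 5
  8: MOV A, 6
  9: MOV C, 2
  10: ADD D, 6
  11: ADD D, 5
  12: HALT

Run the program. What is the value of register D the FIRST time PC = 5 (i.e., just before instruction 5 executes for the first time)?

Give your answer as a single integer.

Step 1: PC=0 exec 'MOV A, 5'. After: A=5 B=0 C=0 D=0 ZF=0 PC=1
Step 2: PC=1 exec 'MOV B, 1'. After: A=5 B=1 C=0 D=0 ZF=0 PC=2
Step 3: PC=2 exec 'SUB D, 2'. After: A=5 B=1 C=0 D=-2 ZF=0 PC=3
Step 4: PC=3 exec 'SUB A, 1'. After: A=4 B=1 C=0 D=-2 ZF=0 PC=4
Step 5: PC=4 exec 'JNZ 2'. After: A=4 B=1 C=0 D=-2 ZF=0 PC=2
Step 6: PC=2 exec 'SUB D, 2'. After: A=4 B=1 C=0 D=-4 ZF=0 PC=3
Step 7: PC=3 exec 'SUB A, 1'. After: A=3 B=1 C=0 D=-4 ZF=0 PC=4
Step 8: PC=4 exec 'JNZ 2'. After: A=3 B=1 C=0 D=-4 ZF=0 PC=2
Step 9: PC=2 exec 'SUB D, 2'. After: A=3 B=1 C=0 D=-6 ZF=0 PC=3
Step 10: PC=3 exec 'SUB A, 1'. After: A=2 B=1 C=0 D=-6 ZF=0 PC=4
Step 11: PC=4 exec 'JNZ 2'. After: A=2 B=1 C=0 D=-6 ZF=0 PC=2
Step 12: PC=2 exec 'SUB D, 2'. After: A=2 B=1 C=0 D=-8 ZF=0 PC=3
Step 13: PC=3 exec 'SUB A, 1'. After: A=1 B=1 C=0 D=-8 ZF=0 PC=4
Step 14: PC=4 exec 'JNZ 2'. After: A=1 B=1 C=0 D=-8 ZF=0 PC=2
Step 15: PC=2 exec 'SUB D, 2'. After: A=1 B=1 C=0 D=-10 ZF=0 PC=3
Step 16: PC=3 exec 'SUB A, 1'. After: A=0 B=1 C=0 D=-10 ZF=1 PC=4
Step 17: PC=4 exec 'JNZ 2'. After: A=0 B=1 C=0 D=-10 ZF=1 PC=5
First time PC=5: D=-10

-10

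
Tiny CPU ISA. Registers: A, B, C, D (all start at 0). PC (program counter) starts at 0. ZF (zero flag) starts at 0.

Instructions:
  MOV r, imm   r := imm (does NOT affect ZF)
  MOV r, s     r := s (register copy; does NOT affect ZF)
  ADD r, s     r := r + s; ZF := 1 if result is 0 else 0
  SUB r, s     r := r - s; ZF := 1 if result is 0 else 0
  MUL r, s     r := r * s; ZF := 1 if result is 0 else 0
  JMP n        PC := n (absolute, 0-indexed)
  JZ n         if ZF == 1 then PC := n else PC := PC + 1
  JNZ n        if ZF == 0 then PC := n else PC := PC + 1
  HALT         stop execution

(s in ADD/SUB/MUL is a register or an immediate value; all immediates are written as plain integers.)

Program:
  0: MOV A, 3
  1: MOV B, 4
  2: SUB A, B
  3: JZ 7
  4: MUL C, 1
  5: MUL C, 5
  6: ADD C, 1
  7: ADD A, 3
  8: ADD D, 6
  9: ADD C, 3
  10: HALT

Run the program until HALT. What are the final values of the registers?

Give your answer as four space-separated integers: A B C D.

Answer: 2 4 4 6

Derivation:
Step 1: PC=0 exec 'MOV A, 3'. After: A=3 B=0 C=0 D=0 ZF=0 PC=1
Step 2: PC=1 exec 'MOV B, 4'. After: A=3 B=4 C=0 D=0 ZF=0 PC=2
Step 3: PC=2 exec 'SUB A, B'. After: A=-1 B=4 C=0 D=0 ZF=0 PC=3
Step 4: PC=3 exec 'JZ 7'. After: A=-1 B=4 C=0 D=0 ZF=0 PC=4
Step 5: PC=4 exec 'MUL C, 1'. After: A=-1 B=4 C=0 D=0 ZF=1 PC=5
Step 6: PC=5 exec 'MUL C, 5'. After: A=-1 B=4 C=0 D=0 ZF=1 PC=6
Step 7: PC=6 exec 'ADD C, 1'. After: A=-1 B=4 C=1 D=0 ZF=0 PC=7
Step 8: PC=7 exec 'ADD A, 3'. After: A=2 B=4 C=1 D=0 ZF=0 PC=8
Step 9: PC=8 exec 'ADD D, 6'. After: A=2 B=4 C=1 D=6 ZF=0 PC=9
Step 10: PC=9 exec 'ADD C, 3'. After: A=2 B=4 C=4 D=6 ZF=0 PC=10
Step 11: PC=10 exec 'HALT'. After: A=2 B=4 C=4 D=6 ZF=0 PC=10 HALTED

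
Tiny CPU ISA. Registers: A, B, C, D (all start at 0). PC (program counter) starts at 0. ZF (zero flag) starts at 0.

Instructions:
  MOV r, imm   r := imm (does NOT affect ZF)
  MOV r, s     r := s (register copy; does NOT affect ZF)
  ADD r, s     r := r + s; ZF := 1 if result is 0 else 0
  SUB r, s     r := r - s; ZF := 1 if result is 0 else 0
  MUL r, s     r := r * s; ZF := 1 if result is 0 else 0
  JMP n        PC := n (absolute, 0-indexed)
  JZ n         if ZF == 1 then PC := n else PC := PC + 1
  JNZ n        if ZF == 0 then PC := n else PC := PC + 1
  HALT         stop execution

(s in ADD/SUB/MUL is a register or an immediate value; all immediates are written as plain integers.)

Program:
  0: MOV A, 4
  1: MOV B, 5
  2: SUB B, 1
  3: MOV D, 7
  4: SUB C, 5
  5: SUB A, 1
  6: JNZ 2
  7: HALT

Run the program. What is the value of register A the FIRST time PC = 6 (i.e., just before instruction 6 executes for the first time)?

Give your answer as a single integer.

Step 1: PC=0 exec 'MOV A, 4'. After: A=4 B=0 C=0 D=0 ZF=0 PC=1
Step 2: PC=1 exec 'MOV B, 5'. After: A=4 B=5 C=0 D=0 ZF=0 PC=2
Step 3: PC=2 exec 'SUB B, 1'. After: A=4 B=4 C=0 D=0 ZF=0 PC=3
Step 4: PC=3 exec 'MOV D, 7'. After: A=4 B=4 C=0 D=7 ZF=0 PC=4
Step 5: PC=4 exec 'SUB C, 5'. After: A=4 B=4 C=-5 D=7 ZF=0 PC=5
Step 6: PC=5 exec 'SUB A, 1'. After: A=3 B=4 C=-5 D=7 ZF=0 PC=6
First time PC=6: A=3

3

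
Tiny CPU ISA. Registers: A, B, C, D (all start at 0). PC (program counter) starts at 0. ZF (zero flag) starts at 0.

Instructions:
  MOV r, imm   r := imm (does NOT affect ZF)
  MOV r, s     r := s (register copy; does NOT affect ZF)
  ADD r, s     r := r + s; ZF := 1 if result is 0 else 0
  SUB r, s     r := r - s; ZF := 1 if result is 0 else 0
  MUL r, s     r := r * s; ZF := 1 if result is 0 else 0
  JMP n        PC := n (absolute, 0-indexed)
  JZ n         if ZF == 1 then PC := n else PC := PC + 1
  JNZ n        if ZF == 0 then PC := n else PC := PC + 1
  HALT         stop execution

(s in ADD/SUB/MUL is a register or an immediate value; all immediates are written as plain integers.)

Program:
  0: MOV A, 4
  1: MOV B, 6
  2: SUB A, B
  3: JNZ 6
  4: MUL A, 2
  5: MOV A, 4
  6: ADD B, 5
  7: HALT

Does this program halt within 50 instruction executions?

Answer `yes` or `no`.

Answer: yes

Derivation:
Step 1: PC=0 exec 'MOV A, 4'. After: A=4 B=0 C=0 D=0 ZF=0 PC=1
Step 2: PC=1 exec 'MOV B, 6'. After: A=4 B=6 C=0 D=0 ZF=0 PC=2
Step 3: PC=2 exec 'SUB A, B'. After: A=-2 B=6 C=0 D=0 ZF=0 PC=3
Step 4: PC=3 exec 'JNZ 6'. After: A=-2 B=6 C=0 D=0 ZF=0 PC=6
Step 5: PC=6 exec 'ADD B, 5'. After: A=-2 B=11 C=0 D=0 ZF=0 PC=7
Step 6: PC=7 exec 'HALT'. After: A=-2 B=11 C=0 D=0 ZF=0 PC=7 HALTED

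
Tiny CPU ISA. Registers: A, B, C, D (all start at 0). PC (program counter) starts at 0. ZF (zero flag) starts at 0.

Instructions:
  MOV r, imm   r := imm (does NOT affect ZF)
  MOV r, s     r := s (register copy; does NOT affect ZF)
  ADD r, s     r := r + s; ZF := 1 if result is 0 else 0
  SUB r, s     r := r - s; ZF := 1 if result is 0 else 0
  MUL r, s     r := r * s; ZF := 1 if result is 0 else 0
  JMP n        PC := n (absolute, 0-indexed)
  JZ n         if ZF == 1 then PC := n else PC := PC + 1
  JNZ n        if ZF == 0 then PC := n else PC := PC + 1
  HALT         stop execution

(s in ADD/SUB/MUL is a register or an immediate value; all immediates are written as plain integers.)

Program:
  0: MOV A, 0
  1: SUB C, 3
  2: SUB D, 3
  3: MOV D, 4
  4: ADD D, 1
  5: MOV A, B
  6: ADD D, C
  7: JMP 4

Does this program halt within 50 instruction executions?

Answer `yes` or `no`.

Answer: no

Derivation:
Step 1: PC=0 exec 'MOV A, 0'. After: A=0 B=0 C=0 D=0 ZF=0 PC=1
Step 2: PC=1 exec 'SUB C, 3'. After: A=0 B=0 C=-3 D=0 ZF=0 PC=2
Step 3: PC=2 exec 'SUB D, 3'. After: A=0 B=0 C=-3 D=-3 ZF=0 PC=3
Step 4: PC=3 exec 'MOV D, 4'. After: A=0 B=0 C=-3 D=4 ZF=0 PC=4
Step 5: PC=4 exec 'ADD D, 1'. After: A=0 B=0 C=-3 D=5 ZF=0 PC=5
Step 6: PC=5 exec 'MOV A, B'. After: A=0 B=0 C=-3 D=5 ZF=0 PC=6
Step 7: PC=6 exec 'ADD D, C'. After: A=0 B=0 C=-3 D=2 ZF=0 PC=7
Step 8: PC=7 exec 'JMP 4'. After: A=0 B=0 C=-3 D=2 ZF=0 PC=4
Step 9: PC=4 exec 'ADD D, 1'. After: A=0 B=0 C=-3 D=3 ZF=0 PC=5
Step 10: PC=5 exec 'MOV A, B'. After: A=0 B=0 C=-3 D=3 ZF=0 PC=6
Step 11: PC=6 exec 'ADD D, C'. After: A=0 B=0 C=-3 D=0 ZF=1 PC=7
Step 12: PC=7 exec 'JMP 4'. After: A=0 B=0 C=-3 D=0 ZF=1 PC=4
Step 13: PC=4 exec 'ADD D, 1'. After: A=0 B=0 C=-3 D=1 ZF=0 PC=5
Step 14: PC=5 exec 'MOV A, B'. After: A=0 B=0 C=-3 D=1 ZF=0 PC=6
Step 15: PC=6 exec 'ADD D, C'. After: A=0 B=0 C=-3 D=-2 ZF=0 PC=7
After 50 steps: not halted. PC revisits the same instructions with no path to HALT; will never halt.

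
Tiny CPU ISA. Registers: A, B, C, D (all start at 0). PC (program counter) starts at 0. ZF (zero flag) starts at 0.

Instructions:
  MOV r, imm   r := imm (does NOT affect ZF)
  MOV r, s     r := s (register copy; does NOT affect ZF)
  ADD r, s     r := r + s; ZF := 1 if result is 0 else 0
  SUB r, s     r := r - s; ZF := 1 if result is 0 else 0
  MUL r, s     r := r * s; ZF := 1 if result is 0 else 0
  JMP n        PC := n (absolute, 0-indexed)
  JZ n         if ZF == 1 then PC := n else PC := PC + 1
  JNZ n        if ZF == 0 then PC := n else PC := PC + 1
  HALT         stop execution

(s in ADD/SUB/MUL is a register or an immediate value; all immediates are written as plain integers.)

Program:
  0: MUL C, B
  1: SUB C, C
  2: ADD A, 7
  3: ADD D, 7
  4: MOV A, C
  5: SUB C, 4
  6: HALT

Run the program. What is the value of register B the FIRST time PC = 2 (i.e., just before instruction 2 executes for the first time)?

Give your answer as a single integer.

Step 1: PC=0 exec 'MUL C, B'. After: A=0 B=0 C=0 D=0 ZF=1 PC=1
Step 2: PC=1 exec 'SUB C, C'. After: A=0 B=0 C=0 D=0 ZF=1 PC=2
First time PC=2: B=0

0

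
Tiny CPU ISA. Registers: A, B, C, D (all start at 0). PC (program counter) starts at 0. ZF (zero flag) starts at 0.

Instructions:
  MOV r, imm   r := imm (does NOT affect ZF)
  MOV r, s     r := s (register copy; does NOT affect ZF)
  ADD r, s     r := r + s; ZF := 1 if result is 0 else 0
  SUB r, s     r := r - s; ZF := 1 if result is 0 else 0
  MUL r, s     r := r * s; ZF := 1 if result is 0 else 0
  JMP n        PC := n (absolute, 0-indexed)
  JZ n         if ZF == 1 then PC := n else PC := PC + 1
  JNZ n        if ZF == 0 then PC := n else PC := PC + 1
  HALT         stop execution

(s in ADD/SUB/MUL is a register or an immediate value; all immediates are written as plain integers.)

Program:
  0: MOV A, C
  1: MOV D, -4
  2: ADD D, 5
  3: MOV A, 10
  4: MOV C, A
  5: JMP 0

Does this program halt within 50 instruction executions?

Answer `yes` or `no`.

Step 1: PC=0 exec 'MOV A, C'. After: A=0 B=0 C=0 D=0 ZF=0 PC=1
Step 2: PC=1 exec 'MOV D, -4'. After: A=0 B=0 C=0 D=-4 ZF=0 PC=2
Step 3: PC=2 exec 'ADD D, 5'. After: A=0 B=0 C=0 D=1 ZF=0 PC=3
Step 4: PC=3 exec 'MOV A, 10'. After: A=10 B=0 C=0 D=1 ZF=0 PC=4
Step 5: PC=4 exec 'MOV C, A'. After: A=10 B=0 C=10 D=1 ZF=0 PC=5
Step 6: PC=5 exec 'JMP 0'. After: A=10 B=0 C=10 D=1 ZF=0 PC=0
Step 7: PC=0 exec 'MOV A, C'. After: A=10 B=0 C=10 D=1 ZF=0 PC=1
Step 8: PC=1 exec 'MOV D, -4'. After: A=10 B=0 C=10 D=-4 ZF=0 PC=2
Step 9: PC=2 exec 'ADD D, 5'. After: A=10 B=0 C=10 D=1 ZF=0 PC=3
Step 10: PC=3 exec 'MOV A, 10'. After: A=10 B=0 C=10 D=1 ZF=0 PC=4
Step 11: PC=4 exec 'MOV C, A'. After: A=10 B=0 C=10 D=1 ZF=0 PC=5
State after step 11 equals state after step 5: the program is in a cycle of length 6 and will never halt.

Answer: no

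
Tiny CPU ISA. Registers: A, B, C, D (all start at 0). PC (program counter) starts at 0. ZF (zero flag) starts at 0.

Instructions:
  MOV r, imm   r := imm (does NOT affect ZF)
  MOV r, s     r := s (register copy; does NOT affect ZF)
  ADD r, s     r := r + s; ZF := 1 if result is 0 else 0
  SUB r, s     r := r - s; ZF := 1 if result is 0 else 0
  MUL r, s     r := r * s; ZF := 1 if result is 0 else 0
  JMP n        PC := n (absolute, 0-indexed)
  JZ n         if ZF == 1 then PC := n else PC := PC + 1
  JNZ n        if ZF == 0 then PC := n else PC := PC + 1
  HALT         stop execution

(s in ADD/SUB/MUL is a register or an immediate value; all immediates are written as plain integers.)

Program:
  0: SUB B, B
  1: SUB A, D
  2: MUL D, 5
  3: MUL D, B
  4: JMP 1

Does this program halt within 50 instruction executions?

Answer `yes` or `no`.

Answer: no

Derivation:
Step 1: PC=0 exec 'SUB B, B'. After: A=0 B=0 C=0 D=0 ZF=1 PC=1
Step 2: PC=1 exec 'SUB A, D'. After: A=0 B=0 C=0 D=0 ZF=1 PC=2
Step 3: PC=2 exec 'MUL D, 5'. After: A=0 B=0 C=0 D=0 ZF=1 PC=3
Step 4: PC=3 exec 'MUL D, B'. After: A=0 B=0 C=0 D=0 ZF=1 PC=4
Step 5: PC=4 exec 'JMP 1'. After: A=0 B=0 C=0 D=0 ZF=1 PC=1
State after step 5 equals state after step 1: the program is in a cycle of length 4 and will never halt.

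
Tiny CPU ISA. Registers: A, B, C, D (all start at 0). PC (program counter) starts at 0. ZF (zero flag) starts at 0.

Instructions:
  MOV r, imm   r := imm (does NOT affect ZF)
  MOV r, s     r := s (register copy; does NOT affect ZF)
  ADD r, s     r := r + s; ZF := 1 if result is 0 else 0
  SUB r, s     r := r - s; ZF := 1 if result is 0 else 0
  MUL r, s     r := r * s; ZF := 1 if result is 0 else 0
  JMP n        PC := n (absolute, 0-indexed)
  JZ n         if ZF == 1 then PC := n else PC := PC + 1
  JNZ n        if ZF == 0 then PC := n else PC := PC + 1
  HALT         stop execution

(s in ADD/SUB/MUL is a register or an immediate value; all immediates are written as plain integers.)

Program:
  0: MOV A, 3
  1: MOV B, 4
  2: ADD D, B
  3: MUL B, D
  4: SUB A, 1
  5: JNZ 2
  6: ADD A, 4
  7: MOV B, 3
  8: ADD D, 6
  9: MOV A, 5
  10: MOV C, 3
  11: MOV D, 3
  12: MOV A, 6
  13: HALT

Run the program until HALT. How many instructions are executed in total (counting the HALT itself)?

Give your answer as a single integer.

Answer: 22

Derivation:
Step 1: PC=0 exec 'MOV A, 3'. After: A=3 B=0 C=0 D=0 ZF=0 PC=1
Step 2: PC=1 exec 'MOV B, 4'. After: A=3 B=4 C=0 D=0 ZF=0 PC=2
Step 3: PC=2 exec 'ADD D, B'. After: A=3 B=4 C=0 D=4 ZF=0 PC=3
Step 4: PC=3 exec 'MUL B, D'. After: A=3 B=16 C=0 D=4 ZF=0 PC=4
Step 5: PC=4 exec 'SUB A, 1'. After: A=2 B=16 C=0 D=4 ZF=0 PC=5
Step 6: PC=5 exec 'JNZ 2'. After: A=2 B=16 C=0 D=4 ZF=0 PC=2
Step 7: PC=2 exec 'ADD D, B'. After: A=2 B=16 C=0 D=20 ZF=0 PC=3
Step 8: PC=3 exec 'MUL B, D'. After: A=2 B=320 C=0 D=20 ZF=0 PC=4
Step 9: PC=4 exec 'SUB A, 1'. After: A=1 B=320 C=0 D=20 ZF=0 PC=5
Step 10: PC=5 exec 'JNZ 2'. After: A=1 B=320 C=0 D=20 ZF=0 PC=2
Step 11: PC=2 exec 'ADD D, B'. After: A=1 B=320 C=0 D=340 ZF=0 PC=3
Step 12: PC=3 exec 'MUL B, D'. After: A=1 B=108800 C=0 D=340 ZF=0 PC=4
Step 13: PC=4 exec 'SUB A, 1'. After: A=0 B=108800 C=0 D=340 ZF=1 PC=5
Step 14: PC=5 exec 'JNZ 2'. After: A=0 B=108800 C=0 D=340 ZF=1 PC=6
Step 15: PC=6 exec 'ADD A, 4'. After: A=4 B=108800 C=0 D=340 ZF=0 PC=7
Step 16: PC=7 exec 'MOV B, 3'. After: A=4 B=3 C=0 D=340 ZF=0 PC=8
Step 17: PC=8 exec 'ADD D, 6'. After: A=4 B=3 C=0 D=346 ZF=0 PC=9
Step 18: PC=9 exec 'MOV A, 5'. After: A=5 B=3 C=0 D=346 ZF=0 PC=10
Step 19: PC=10 exec 'MOV C, 3'. After: A=5 B=3 C=3 D=346 ZF=0 PC=11
Step 20: PC=11 exec 'MOV D, 3'. After: A=5 B=3 C=3 D=3 ZF=0 PC=12
Step 21: PC=12 exec 'MOV A, 6'. After: A=6 B=3 C=3 D=3 ZF=0 PC=13
Step 22: PC=13 exec 'HALT'. After: A=6 B=3 C=3 D=3 ZF=0 PC=13 HALTED
Total instructions executed: 22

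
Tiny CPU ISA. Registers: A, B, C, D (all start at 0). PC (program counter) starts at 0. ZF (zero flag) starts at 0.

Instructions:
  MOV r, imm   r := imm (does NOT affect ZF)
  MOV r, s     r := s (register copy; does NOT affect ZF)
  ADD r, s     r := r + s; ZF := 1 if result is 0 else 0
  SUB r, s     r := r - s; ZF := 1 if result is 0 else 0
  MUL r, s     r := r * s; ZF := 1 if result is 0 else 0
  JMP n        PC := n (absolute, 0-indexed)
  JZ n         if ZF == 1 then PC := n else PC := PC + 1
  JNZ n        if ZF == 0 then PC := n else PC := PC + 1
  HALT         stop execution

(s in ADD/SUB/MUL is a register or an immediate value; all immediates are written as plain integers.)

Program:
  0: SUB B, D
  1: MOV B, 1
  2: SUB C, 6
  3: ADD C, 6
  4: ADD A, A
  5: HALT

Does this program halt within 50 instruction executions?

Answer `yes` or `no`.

Step 1: PC=0 exec 'SUB B, D'. After: A=0 B=0 C=0 D=0 ZF=1 PC=1
Step 2: PC=1 exec 'MOV B, 1'. After: A=0 B=1 C=0 D=0 ZF=1 PC=2
Step 3: PC=2 exec 'SUB C, 6'. After: A=0 B=1 C=-6 D=0 ZF=0 PC=3
Step 4: PC=3 exec 'ADD C, 6'. After: A=0 B=1 C=0 D=0 ZF=1 PC=4
Step 5: PC=4 exec 'ADD A, A'. After: A=0 B=1 C=0 D=0 ZF=1 PC=5
Step 6: PC=5 exec 'HALT'. After: A=0 B=1 C=0 D=0 ZF=1 PC=5 HALTED

Answer: yes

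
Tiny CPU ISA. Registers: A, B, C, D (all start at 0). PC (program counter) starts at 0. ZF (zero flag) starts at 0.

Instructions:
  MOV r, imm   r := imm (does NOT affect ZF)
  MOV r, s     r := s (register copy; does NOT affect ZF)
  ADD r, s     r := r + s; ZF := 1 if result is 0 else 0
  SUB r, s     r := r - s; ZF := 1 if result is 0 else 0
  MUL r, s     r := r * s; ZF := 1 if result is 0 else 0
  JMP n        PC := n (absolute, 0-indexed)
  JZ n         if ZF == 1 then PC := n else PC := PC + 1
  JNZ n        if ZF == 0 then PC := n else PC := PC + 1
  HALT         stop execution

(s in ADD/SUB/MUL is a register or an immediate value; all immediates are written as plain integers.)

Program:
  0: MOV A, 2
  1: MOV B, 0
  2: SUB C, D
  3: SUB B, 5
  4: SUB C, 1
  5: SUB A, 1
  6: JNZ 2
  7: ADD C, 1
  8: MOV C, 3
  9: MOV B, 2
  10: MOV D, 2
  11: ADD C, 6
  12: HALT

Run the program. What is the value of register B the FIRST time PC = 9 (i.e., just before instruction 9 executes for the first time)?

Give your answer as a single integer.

Step 1: PC=0 exec 'MOV A, 2'. After: A=2 B=0 C=0 D=0 ZF=0 PC=1
Step 2: PC=1 exec 'MOV B, 0'. After: A=2 B=0 C=0 D=0 ZF=0 PC=2
Step 3: PC=2 exec 'SUB C, D'. After: A=2 B=0 C=0 D=0 ZF=1 PC=3
Step 4: PC=3 exec 'SUB B, 5'. After: A=2 B=-5 C=0 D=0 ZF=0 PC=4
Step 5: PC=4 exec 'SUB C, 1'. After: A=2 B=-5 C=-1 D=0 ZF=0 PC=5
Step 6: PC=5 exec 'SUB A, 1'. After: A=1 B=-5 C=-1 D=0 ZF=0 PC=6
Step 7: PC=6 exec 'JNZ 2'. After: A=1 B=-5 C=-1 D=0 ZF=0 PC=2
Step 8: PC=2 exec 'SUB C, D'. After: A=1 B=-5 C=-1 D=0 ZF=0 PC=3
Step 9: PC=3 exec 'SUB B, 5'. After: A=1 B=-10 C=-1 D=0 ZF=0 PC=4
Step 10: PC=4 exec 'SUB C, 1'. After: A=1 B=-10 C=-2 D=0 ZF=0 PC=5
Step 11: PC=5 exec 'SUB A, 1'. After: A=0 B=-10 C=-2 D=0 ZF=1 PC=6
Step 12: PC=6 exec 'JNZ 2'. After: A=0 B=-10 C=-2 D=0 ZF=1 PC=7
Step 13: PC=7 exec 'ADD C, 1'. After: A=0 B=-10 C=-1 D=0 ZF=0 PC=8
Step 14: PC=8 exec 'MOV C, 3'. After: A=0 B=-10 C=3 D=0 ZF=0 PC=9
First time PC=9: B=-10

-10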